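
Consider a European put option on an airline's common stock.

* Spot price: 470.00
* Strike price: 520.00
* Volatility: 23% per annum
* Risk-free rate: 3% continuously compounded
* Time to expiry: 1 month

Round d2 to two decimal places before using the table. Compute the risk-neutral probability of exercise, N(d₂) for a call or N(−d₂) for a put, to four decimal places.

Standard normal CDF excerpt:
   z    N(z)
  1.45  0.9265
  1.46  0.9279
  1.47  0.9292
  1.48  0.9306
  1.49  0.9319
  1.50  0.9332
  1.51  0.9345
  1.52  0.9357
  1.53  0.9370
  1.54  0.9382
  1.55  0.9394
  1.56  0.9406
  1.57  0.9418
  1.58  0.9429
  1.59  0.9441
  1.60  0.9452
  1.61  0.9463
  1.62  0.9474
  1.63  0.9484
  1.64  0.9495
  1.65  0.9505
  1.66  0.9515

T = 0.08333;  σ√T = 0.0664
ln(S/K) + (r + σ²/2)T = ln(470/520) + (0.03 + 0.23²/2)·0.08333 = -0.1011 + 0.0047 = -0.0964
d₁ = -0.0964 / 0.0664 = -1.4518 ≈ -1.45
d₂ = d₁ − σ√T = -1.4518 − 0.0664 = -1.5182 ≈ -1.52
Pr(exercise) under Q = N(−d₂) = N(1.52) = 0.9357

0.9357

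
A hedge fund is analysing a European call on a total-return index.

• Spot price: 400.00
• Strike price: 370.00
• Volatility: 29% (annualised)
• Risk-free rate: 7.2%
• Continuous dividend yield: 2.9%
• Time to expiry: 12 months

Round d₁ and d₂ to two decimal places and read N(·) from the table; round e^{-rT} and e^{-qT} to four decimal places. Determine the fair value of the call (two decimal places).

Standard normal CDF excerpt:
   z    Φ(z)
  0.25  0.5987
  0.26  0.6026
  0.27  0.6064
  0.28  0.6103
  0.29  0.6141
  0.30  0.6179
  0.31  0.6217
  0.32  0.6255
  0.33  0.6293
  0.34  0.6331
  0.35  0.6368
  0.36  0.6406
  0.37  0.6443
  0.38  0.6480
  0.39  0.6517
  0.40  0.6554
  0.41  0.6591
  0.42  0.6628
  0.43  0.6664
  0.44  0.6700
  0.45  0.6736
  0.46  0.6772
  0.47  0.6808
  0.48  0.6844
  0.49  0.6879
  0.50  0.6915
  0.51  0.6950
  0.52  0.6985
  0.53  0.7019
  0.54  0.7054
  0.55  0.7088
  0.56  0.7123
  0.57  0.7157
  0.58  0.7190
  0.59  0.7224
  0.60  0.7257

68.00

σ√T = 0.29·√1 = 0.2900
d₁ = [ln(400/370) + (0.072 − 0.029 + ½·0.29²)·1] / (σ√T) = (0.0780 + 0.0850) / 0.2900 = 0.5621 ⇒ 0.56
d₂ = 0.5621 − 0.2900 = 0.2721 ⇒ 0.27
e^(−qT) = e^(−0.029·1) = 0.9714;  e^(−rT) = e^(−0.072·1) = 0.9305
N(d₁) = N(0.56) = 0.7123;  N(d₂) = N(0.27) = 0.6064
C = 400·0.9714·0.7123 − 370·0.9305·0.6064 = 276.7713 − 208.7744 = 67.9969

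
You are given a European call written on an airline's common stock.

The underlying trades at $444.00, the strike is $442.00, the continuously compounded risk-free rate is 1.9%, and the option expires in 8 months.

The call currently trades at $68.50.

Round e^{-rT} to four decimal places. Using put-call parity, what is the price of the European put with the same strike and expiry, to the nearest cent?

exp(−rT) = exp(−0.019·0.6667) = 0.9874
Put-call parity: C − P = S − K·e^(−rT) = 444 − 442·0.9874 = 444 − 436.4308 = 7.5692
P = C − (C − P) = 68.50 − (7.5692) = 60.9308

$60.93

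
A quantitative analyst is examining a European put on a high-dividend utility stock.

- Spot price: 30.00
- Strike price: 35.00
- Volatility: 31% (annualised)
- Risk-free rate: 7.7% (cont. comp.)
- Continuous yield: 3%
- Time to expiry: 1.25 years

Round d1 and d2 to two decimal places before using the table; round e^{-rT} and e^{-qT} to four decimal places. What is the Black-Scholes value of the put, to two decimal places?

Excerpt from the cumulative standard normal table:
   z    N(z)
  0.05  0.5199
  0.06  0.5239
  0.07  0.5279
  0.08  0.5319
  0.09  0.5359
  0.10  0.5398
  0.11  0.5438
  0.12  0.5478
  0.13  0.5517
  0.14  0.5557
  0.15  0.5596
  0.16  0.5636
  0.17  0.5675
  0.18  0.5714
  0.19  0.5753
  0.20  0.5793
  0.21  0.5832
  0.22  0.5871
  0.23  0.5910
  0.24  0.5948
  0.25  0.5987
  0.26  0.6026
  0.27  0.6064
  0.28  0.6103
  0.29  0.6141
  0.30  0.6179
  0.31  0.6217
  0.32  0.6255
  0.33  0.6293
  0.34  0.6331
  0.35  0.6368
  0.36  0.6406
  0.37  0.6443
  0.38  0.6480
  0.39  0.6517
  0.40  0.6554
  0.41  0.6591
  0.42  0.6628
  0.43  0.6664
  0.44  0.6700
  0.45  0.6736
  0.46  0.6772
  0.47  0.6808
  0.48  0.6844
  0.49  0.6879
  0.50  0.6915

5.81

σ√T = 0.31 × 1.1180 = 0.3466
d₁ = [ln(30/35) + (0.077 − 0.03 + 0.31²/2)·1.25] / 0.3466 = [-0.1542 + 0.1188] / 0.3466 = -0.1020 which rounds to -0.10
d₂ = d₁ − σ√T = -0.1020 − 0.3466 = -0.4485 which rounds to -0.45
e^(−qT) = e^(−0.03·1.25) = 0.9632;  e^(−rT) = e^(−0.077·1.25) = 0.9082
P = 35·0.9082·N(0.45) − 30·0.9632·N(0.10) = 35·0.9082·0.6736 − 30·0.9632·0.5398 = 21.4117 − 15.5981 = 5.8137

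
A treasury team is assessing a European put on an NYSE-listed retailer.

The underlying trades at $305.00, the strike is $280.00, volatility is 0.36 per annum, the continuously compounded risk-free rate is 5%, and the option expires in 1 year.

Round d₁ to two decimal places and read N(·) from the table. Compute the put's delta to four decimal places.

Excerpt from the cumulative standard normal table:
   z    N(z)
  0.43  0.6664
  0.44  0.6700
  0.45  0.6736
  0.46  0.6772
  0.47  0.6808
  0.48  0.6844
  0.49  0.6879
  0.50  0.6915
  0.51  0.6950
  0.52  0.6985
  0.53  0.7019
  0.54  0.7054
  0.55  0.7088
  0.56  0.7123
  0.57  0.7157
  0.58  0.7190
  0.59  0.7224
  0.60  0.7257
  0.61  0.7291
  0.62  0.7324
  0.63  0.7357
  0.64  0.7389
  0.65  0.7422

σ√T = 0.36 × 1.0000 = 0.3600
d₁ = [ln(305/280) + (0.05 + ½·0.36²)·1] / (σ√T) = (0.0855 + 0.1148) / 0.3600 = 0.5565 which rounds to 0.56
N(d₁) = N(0.56) = 0.7123
Δ_put = N(d₁) − 1 = 0.7123 − 1 = -0.2877

-0.2877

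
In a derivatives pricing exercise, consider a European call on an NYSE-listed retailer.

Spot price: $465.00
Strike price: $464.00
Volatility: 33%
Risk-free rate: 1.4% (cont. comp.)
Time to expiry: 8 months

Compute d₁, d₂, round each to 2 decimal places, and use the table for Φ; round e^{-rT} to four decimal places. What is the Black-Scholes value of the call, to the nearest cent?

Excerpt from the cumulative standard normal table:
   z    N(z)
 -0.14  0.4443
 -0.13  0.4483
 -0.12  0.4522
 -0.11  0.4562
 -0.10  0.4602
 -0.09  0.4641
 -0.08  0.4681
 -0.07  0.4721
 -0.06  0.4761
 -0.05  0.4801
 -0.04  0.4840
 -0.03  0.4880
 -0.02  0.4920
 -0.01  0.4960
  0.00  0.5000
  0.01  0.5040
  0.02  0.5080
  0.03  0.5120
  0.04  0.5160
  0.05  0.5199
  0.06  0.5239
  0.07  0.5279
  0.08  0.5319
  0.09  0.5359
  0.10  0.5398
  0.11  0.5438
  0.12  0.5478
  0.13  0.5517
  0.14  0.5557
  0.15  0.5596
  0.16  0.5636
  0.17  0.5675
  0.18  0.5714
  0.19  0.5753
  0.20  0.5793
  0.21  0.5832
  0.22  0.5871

T = 0.6667;  σ√T = 0.2694
d₁ = [ln(465/464) + (0.014 + ½·0.33²)·0.6667] / (σ√T) = (0.0022 + 0.0456) / 0.2694 = 0.1774 which rounds to 0.18
d₂ = 0.1774 − 0.2694 = -0.0921 which rounds to -0.09
e^(−rT) = e^(−0.014·0.6667) = 0.9907
C = 465·N(0.18) − 464·0.9907·N(-0.09) = 465·0.5714 − 464·0.9907·0.4641 = 265.7010 − 213.3397 = 52.3613

$52.36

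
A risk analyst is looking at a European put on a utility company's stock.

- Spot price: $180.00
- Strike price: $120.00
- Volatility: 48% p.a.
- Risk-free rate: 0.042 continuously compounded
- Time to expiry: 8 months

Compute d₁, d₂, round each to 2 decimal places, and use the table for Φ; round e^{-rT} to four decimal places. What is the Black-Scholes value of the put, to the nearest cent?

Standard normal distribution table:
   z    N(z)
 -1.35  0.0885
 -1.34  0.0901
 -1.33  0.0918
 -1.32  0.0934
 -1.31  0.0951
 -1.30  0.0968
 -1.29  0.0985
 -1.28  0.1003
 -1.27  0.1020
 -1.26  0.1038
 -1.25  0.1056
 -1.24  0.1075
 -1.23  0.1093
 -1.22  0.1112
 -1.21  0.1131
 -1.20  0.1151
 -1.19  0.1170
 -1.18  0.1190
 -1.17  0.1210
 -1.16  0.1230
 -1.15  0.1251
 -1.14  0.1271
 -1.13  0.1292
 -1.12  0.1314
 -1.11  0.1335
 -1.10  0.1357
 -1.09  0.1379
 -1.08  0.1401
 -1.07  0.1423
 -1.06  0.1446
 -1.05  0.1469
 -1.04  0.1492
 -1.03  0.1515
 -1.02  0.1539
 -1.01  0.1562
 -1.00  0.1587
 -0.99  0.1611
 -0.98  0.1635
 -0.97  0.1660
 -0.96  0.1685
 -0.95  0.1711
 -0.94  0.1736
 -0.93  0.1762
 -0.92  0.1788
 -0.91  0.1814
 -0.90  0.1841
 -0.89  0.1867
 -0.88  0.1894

σ√T = 0.48 × 0.8165 = 0.3919
d₁ = [ln(180/120) + (0.042 + 0.48²/2)·0.6667] / 0.3919 = [0.4055 + 0.1048] / 0.3919 = 1.3020 ≈ 1.30
d₂ = d₁ − σ√T = 1.3020 − 0.3919 = 0.9100 ≈ 0.91
exp(−rT) = exp(−0.042·0.6667) = 0.9724
P = 120·0.9724·N(-0.91) − 180·N(-1.30) = 120·0.9724·0.1814 − 180·0.0968 = 21.1672 − 17.4240 = 3.7432

$3.74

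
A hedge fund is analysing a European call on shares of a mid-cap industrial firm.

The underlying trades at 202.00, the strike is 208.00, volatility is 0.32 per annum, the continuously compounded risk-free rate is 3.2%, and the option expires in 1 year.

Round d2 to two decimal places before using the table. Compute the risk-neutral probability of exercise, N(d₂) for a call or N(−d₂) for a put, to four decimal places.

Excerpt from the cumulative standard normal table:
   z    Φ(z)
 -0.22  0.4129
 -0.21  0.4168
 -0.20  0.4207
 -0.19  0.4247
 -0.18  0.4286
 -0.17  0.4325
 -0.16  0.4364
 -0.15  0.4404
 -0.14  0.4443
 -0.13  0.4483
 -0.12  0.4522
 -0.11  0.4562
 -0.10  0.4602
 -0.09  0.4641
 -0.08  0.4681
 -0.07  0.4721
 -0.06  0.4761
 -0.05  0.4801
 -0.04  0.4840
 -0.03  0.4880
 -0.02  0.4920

σ√T = 0.32·√1 = 0.3200
d₁ = [ln(202/208) + (0.032 + ½·0.32²)·1] / (σ√T) = (-0.0293 + 0.0832) / 0.3200 = 0.1685 which rounds to 0.17
d₂ = 0.1685 − 0.3200 = -0.1515 which rounds to -0.15
Risk-neutral Pr[S_T > K] = N(d₂) = N(-0.15) = 0.4404

0.4404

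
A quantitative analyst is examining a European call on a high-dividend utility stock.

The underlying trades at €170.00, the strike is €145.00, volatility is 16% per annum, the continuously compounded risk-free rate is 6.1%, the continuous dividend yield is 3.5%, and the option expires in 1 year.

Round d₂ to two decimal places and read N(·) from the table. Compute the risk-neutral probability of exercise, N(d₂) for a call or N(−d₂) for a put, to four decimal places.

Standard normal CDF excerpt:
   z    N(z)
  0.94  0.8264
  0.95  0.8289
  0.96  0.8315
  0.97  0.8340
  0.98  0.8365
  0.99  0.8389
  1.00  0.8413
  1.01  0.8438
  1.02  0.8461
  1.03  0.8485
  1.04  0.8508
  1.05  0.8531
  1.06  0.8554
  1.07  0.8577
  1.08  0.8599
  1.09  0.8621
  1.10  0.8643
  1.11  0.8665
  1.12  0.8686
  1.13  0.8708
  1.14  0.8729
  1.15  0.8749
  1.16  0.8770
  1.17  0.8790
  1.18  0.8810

0.8599

σ√T = 0.16 × 1.0000 = 0.1600
d₁ = [ln(170/145) + (0.061 − 0.035 + ½·0.16²)·1] / (σ√T) = (0.1591 + 0.0388) / 0.1600 = 1.2367 ≈ 1.24
d₂ = 1.2367 − 0.1600 = 1.0767 ≈ 1.08
Pr(exercise) under Q = N(d₂) = 0.8599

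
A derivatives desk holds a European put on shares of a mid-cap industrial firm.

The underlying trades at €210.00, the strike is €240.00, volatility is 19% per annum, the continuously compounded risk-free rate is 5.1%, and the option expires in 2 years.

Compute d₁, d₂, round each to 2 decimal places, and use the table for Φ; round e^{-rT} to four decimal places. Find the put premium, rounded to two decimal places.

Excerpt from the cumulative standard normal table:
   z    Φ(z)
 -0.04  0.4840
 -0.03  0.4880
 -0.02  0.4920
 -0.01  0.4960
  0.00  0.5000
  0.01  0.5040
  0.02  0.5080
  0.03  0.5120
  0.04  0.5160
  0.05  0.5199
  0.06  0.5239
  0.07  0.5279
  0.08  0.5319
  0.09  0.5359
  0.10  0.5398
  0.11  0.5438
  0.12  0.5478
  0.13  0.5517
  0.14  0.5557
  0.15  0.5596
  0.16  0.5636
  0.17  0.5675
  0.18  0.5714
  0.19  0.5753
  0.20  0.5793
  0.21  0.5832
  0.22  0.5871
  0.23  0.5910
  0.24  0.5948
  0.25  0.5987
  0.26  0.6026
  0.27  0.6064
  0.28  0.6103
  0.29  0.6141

€26.43

σ√T = 0.19 × 1.4142 = 0.2687
d₁ = [ln(210/240) + (0.051 + ½·0.19²)·2] / (σ√T) = (-0.1335 + 0.1381) / 0.2687 = 0.0170 ≈ 0.02
d₂ = 0.0170 − 0.2687 = -0.2517 ≈ -0.25
e^(−rT) = e^(−0.051·2) = 0.9030
N(−d₂) = N(0.25) = 0.5987;  N(−d₁) = N(-0.02) = 0.4920
P = 240·0.9030·0.5987 − 210·0.4920 = 129.7503 − 103.3200 = 26.4303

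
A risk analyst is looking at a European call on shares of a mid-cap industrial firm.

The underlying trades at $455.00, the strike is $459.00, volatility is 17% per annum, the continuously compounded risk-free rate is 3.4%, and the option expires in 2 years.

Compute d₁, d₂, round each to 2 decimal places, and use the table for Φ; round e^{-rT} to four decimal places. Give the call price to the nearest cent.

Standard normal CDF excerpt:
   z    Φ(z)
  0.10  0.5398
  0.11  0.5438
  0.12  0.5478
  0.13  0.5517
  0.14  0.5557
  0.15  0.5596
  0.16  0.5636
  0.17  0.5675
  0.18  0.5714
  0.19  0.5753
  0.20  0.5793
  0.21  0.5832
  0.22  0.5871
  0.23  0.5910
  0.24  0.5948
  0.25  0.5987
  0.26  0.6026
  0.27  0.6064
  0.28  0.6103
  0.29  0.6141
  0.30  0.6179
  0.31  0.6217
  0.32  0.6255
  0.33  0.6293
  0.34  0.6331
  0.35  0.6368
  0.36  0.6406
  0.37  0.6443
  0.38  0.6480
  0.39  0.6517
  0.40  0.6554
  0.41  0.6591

T = 2;  σ√T = 0.2404
d₁ = [ln(455/459) + (0.034 + 0.17²/2)·2] / 0.2404 = [-0.0088 + 0.0969] / 0.2404 = 0.3666 → 0.37
d₂ = d₁ − σ√T = 0.3666 − 0.2404 = 0.1262 → 0.13
e^(−rT) = e^(−0.034·2) = 0.9343
N(d₁) = N(0.37) = 0.6443;  N(d₂) = N(0.13) = 0.5517
C = 455·0.6443 − 459·0.9343·0.5517 = 293.1565 − 236.5931 = 56.5634

$56.56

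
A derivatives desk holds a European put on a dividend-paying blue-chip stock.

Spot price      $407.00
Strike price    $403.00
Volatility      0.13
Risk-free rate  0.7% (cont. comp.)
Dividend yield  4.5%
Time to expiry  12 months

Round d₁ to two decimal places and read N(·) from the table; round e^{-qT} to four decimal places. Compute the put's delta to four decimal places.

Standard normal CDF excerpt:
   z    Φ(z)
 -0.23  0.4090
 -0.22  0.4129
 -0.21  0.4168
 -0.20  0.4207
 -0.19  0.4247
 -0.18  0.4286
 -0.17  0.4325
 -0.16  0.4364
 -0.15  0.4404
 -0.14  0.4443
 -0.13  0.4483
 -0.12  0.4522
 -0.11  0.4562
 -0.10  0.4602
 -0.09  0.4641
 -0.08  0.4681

-0.5350

σ√T = 0.13 × 1.0000 = 0.1300
d₁ = [ln(407/403) + (0.007 − 0.045 + ½·0.13²)·1] / (σ√T) = (0.0099 − 0.0295) / 0.1300 = -0.1513 which rounds to -0.15
N(d₁) = N(-0.15) = 0.4404
Δ_put = exp(−qT)·(N(d₁) − 1) = 0.9560·(0.4404 − 1) = -0.5350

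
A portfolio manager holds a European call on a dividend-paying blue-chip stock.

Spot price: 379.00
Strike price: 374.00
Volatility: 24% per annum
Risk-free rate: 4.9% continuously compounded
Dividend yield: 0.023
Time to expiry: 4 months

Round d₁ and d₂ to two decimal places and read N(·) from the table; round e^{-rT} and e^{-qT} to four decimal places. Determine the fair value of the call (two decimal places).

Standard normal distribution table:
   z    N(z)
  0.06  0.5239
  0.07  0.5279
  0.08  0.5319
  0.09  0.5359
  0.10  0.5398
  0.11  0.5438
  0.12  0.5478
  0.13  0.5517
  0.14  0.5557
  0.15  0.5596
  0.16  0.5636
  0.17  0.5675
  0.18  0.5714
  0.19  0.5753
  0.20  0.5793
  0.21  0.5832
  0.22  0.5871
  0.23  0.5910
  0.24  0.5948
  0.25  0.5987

σ√T = 0.24·√0.3333 = 0.1386
d₁ = [ln(379/374) + (0.049 − 0.023 + 0.24²/2)·0.3333] / 0.1386 = [0.0133 + 0.0183] / 0.1386 = 0.2277 ⇒ 0.23
d₂ = d₁ − σ√T = 0.2277 − 0.1386 = 0.0891 ⇒ 0.09
exp(−qT) = exp(−0.023·0.3333) = 0.9924;  exp(−rT) = exp(−0.049·0.3333) = 0.9838
N(d₁) = N(0.23) = 0.5910;  N(d₂) = N(0.09) = 0.5359
C = 379·0.9924·0.5910 − 374·0.9838·0.5359 = 222.2867 − 197.1797 = 25.1070

25.11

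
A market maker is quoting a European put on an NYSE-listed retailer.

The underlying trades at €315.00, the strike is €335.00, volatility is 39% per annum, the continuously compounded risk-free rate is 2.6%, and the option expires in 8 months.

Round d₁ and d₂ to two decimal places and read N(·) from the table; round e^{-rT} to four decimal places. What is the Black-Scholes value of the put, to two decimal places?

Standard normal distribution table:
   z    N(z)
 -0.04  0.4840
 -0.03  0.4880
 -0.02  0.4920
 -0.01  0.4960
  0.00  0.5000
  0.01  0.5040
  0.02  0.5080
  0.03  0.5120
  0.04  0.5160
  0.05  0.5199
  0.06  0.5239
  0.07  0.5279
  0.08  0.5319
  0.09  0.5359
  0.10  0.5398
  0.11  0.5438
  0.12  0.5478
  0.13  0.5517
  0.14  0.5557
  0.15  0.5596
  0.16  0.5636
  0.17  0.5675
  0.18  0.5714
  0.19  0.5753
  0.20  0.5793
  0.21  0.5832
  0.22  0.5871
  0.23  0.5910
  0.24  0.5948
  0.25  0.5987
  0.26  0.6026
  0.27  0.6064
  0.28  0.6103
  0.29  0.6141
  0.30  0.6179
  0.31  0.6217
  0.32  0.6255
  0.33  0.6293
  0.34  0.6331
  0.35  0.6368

€48.46

σ√T = 0.39 × 0.8165 = 0.3184
d₁ = [ln(315/335) + (0.026 + 0.39²/2)·0.6667] / 0.3184 = [-0.0616 + 0.0680] / 0.3184 = 0.0203 which rounds to 0.02
d₂ = d₁ − σ√T = 0.0203 − 0.3184 = -0.2981 which rounds to -0.30
e^(−rT) = e^(−0.026·0.6667) = 0.9828
P = 335·0.9828·N(0.30) − 315·N(-0.02) = 335·0.9828·0.6179 − 315·0.4920 = 203.4362 − 154.9800 = 48.4562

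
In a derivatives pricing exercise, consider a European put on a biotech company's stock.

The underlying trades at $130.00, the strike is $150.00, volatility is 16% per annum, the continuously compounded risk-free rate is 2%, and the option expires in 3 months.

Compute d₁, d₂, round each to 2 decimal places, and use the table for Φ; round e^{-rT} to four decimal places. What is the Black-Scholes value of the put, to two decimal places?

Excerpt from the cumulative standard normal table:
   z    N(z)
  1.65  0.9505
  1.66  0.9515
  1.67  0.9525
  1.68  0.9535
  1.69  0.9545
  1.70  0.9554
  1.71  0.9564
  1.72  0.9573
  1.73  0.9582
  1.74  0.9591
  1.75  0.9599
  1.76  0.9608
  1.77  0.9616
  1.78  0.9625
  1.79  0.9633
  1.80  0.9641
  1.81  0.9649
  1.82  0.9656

$19.43

σ√T = 0.16 × 0.5000 = 0.0800
d₁ = [ln(130/150) + (0.02 + 0.16²/2)·0.25] / 0.0800 = [-0.1431 + 0.0082] / 0.0800 = -1.6863 which rounds to -1.69
d₂ = d₁ − σ√T = -1.6863 − 0.0800 = -1.7663 which rounds to -1.77
exp(−rT) = exp(−0.02·0.25) = 0.9950
N(−d₂) = N(1.77) = 0.9616;  N(−d₁) = N(1.69) = 0.9545
P = 150·0.9950·0.9616 − 130·0.9545 = 143.5188 − 124.0850 = 19.4338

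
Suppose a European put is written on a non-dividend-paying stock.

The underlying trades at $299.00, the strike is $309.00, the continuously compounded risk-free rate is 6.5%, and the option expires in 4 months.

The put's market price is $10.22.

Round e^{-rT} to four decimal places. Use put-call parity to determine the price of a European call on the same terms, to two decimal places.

exp(−rT) = exp(−0.065·0.3333) = 0.9786
Put-call parity: C − P = S − K·e^(−rT) = 299 − 309·0.9786 = 299 − 302.3874 = -3.3874
C = P + (C − P) = 10.22 + (-3.3874) = 6.8326

$6.83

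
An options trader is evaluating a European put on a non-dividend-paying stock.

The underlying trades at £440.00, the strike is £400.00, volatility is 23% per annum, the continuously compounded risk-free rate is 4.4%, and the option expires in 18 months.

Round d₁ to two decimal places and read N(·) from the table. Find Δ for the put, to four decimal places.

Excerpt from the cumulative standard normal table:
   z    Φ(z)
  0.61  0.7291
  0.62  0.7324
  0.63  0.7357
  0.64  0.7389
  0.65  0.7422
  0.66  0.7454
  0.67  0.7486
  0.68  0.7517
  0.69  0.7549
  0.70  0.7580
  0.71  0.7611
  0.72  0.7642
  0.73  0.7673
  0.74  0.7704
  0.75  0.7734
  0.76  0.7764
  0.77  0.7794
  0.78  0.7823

-0.2389

T = 1.5;  σ√T = 0.2817
ln(S/K) + (r + σ²/2)T = ln(440/400) + (0.044 + 0.23²/2)·1.5 = 0.0953 + 0.1057 = 0.2010
d₁ = 0.2010 / 0.2817 = 0.7135 ≈ 0.71
N(d₁) = N(0.71) = 0.7611
Δ_put = N(d₁) − 1 = 0.7611 − 1 = -0.2389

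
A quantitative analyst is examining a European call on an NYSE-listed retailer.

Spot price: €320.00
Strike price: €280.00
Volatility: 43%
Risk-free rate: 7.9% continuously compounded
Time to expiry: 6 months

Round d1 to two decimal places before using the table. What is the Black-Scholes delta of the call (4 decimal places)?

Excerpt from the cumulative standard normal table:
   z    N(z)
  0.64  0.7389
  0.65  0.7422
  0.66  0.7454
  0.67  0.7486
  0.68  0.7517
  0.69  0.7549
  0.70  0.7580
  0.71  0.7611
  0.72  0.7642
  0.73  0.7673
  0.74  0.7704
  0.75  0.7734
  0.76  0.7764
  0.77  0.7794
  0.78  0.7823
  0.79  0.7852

0.7642

T = 0.5;  σ√T = 0.3041
ln(S/K) + (r + σ²/2)T = ln(320/280) + (0.079 + 0.43²/2)·0.5 = 0.1335 + 0.0857 = 0.2193
d₁ = 0.2193 / 0.3041 = 0.7211 ⇒ 0.72
N(d₁) = N(0.72) = 0.7642
Δ_call = N(d₁) = 0.7642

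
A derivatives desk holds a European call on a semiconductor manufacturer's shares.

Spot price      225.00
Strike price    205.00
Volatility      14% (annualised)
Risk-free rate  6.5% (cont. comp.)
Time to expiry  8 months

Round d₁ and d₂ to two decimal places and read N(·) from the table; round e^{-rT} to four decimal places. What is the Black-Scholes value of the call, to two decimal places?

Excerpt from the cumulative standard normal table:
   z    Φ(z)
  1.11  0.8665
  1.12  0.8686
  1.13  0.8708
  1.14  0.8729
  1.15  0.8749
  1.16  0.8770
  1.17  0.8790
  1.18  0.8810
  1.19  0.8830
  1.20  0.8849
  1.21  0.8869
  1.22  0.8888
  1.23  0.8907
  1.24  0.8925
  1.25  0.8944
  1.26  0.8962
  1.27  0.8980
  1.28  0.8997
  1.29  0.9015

T = 0.6667;  σ√T = 0.1143
d₁ = [ln(225/205) + (0.065 + ½·0.14²)·0.6667] / (σ√T) = (0.0931 + 0.0499) / 0.1143 = 1.2506 ≈ 1.25
d₂ = 1.2506 − 0.1143 = 1.1363 ≈ 1.14
e^(−rT) = e^(−0.065·0.6667) = 0.9576
N(d₁) = N(1.25) = 0.8944;  N(d₂) = N(1.14) = 0.8729
C = 225·0.8944 − 205·0.9576·0.8729 = 201.2400 − 171.3573 = 29.8827

29.88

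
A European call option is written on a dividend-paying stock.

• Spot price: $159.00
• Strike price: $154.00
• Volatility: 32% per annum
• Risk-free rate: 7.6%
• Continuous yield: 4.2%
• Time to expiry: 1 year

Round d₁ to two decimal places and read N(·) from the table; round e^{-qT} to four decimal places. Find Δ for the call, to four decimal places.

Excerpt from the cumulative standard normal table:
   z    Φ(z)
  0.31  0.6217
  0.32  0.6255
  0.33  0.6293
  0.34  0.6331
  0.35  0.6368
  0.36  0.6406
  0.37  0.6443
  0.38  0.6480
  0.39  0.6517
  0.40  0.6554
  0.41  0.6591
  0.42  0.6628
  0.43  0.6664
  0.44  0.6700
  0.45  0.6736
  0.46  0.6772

0.6178

σ√T = 0.32 × 1.0000 = 0.3200
d₁ = [ln(159/154) + (0.076 − 0.042 + ½·0.32²)·1] / (σ√T) = (0.0320 + 0.0852) / 0.3200 = 0.3661 ≈ 0.37
N(d₁) = N(0.37) = 0.6443
Δ_call = exp(−qT)·N(d₁) = 0.9589·0.6443 = 0.6178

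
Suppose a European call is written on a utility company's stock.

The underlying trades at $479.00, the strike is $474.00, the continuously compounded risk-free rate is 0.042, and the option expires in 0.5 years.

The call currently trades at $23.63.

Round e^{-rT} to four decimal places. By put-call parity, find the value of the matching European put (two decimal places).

$8.77

e^(−rT) = e^(−0.042·0.5) = 0.9792
Put-call parity: C − P = S − K·e^(−rT) = 479 − 474·0.9792 = 479 − 464.1408 = 14.8592
P = C − (C − P) = 23.63 − (14.8592) = 8.7708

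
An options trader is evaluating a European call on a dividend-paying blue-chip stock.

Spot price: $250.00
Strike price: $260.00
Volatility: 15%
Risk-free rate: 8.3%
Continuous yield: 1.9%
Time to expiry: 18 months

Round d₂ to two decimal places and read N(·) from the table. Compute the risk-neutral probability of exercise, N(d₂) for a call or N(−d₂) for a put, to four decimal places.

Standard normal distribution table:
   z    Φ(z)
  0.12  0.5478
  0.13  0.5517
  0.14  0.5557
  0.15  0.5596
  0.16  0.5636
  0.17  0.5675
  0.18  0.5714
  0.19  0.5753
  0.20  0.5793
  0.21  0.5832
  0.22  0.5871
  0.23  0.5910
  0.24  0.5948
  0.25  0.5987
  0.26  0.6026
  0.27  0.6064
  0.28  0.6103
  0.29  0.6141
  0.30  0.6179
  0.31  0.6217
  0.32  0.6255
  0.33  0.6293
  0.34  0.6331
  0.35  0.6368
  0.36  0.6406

0.5871

σ√T = 0.15 × 1.2247 = 0.1837
d₁ = [ln(250/260) + (0.083 − 0.019 + 0.15²/2)·1.5] / 0.1837 = [-0.0392 + 0.1129] / 0.1837 = 0.4009 ⇒ 0.40
d₂ = d₁ − σ√T = 0.4009 − 0.1837 = 0.2172 ⇒ 0.22
Pr(exercise) under Q = N(d₂) = 0.5871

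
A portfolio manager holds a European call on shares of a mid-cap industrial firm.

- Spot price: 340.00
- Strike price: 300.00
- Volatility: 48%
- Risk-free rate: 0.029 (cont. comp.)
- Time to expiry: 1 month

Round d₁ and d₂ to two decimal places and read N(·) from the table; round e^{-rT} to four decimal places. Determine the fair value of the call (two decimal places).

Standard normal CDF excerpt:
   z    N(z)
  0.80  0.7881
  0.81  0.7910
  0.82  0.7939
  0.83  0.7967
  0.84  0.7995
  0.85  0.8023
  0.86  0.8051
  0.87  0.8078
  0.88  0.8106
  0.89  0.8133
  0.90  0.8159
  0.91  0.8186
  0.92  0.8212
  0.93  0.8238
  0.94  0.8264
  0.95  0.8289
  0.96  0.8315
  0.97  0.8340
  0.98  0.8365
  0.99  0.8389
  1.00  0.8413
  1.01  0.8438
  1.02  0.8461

45.11

T = 0.08333;  σ√T = 0.1386
d₁ = [ln(340/300) + (0.029 + ½·0.48²)·0.08333] / (σ√T) = (0.1252 + 0.0120) / 0.1386 = 0.9900 ⇒ 0.99
d₂ = 0.9900 − 0.1386 = 0.8514 ⇒ 0.85
e^(−rT) = e^(−0.029·0.08333) = 0.9976
N(d₁) = N(0.99) = 0.8389;  N(d₂) = N(0.85) = 0.8023
C = 340·0.8389 − 300·0.9976·0.8023 = 285.2260 − 240.1123 = 45.1137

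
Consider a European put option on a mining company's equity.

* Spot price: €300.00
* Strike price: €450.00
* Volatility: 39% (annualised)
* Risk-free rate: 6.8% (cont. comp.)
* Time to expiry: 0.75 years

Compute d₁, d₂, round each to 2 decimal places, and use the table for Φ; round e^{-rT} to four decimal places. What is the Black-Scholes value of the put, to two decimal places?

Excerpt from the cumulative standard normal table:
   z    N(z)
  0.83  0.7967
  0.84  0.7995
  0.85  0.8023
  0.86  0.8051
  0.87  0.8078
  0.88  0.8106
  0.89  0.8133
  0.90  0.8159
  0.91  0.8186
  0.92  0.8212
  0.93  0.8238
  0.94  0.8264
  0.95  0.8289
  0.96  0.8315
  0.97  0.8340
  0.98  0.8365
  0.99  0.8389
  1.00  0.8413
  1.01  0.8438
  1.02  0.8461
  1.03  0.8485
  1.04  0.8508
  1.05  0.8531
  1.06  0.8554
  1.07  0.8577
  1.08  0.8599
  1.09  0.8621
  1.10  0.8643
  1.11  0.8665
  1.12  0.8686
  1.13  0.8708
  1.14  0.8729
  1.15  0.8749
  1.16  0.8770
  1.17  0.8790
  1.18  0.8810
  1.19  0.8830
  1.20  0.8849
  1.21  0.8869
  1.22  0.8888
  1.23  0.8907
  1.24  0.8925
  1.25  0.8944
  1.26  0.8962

σ√T = 0.39·√0.75 = 0.3377
d₁ = [ln(300/450) + (0.068 + 0.39²/2)·0.75] / 0.3377 = [-0.4055 + 0.1080] / 0.3377 = -0.8806 → -0.88
d₂ = d₁ − σ√T = -0.8806 − 0.3377 = -1.2184 → -1.22
e^(−rT) = e^(−0.068·0.75) = 0.9503
N(−d₂) = N(1.22) = 0.8888;  N(−d₁) = N(0.88) = 0.8106
P = 450·0.9503·0.8888 − 300·0.8106 = 380.0820 − 243.1800 = 136.9020

€136.90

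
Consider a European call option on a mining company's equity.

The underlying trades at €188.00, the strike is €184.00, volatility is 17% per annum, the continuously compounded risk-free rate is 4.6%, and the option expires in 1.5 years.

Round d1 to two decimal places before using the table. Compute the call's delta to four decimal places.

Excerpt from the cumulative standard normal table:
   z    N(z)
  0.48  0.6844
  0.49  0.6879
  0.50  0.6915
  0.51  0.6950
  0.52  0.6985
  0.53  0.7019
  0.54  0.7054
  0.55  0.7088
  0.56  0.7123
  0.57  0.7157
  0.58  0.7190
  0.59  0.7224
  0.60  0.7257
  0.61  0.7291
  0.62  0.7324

0.7054

T = 1.5;  σ√T = 0.2082
d₁ = [ln(188/184) + (0.046 + 0.17²/2)·1.5] / 0.2082 = [0.0215 + 0.0907] / 0.2082 = 0.5388 ⇒ 0.54
N(d₁) = N(0.54) = 0.7054
Δ_call = N(d₁) = 0.7054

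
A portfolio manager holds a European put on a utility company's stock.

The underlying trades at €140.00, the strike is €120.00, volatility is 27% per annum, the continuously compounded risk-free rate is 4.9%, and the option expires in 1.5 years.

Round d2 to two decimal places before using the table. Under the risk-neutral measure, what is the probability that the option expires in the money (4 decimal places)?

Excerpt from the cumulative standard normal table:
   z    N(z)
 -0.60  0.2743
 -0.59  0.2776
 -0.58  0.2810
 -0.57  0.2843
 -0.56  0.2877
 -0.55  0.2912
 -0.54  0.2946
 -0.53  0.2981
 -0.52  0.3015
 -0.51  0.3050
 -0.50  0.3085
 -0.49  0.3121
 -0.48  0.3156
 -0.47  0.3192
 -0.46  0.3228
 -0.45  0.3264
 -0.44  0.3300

0.3015

σ√T = 0.27·√1.5 = 0.3307
d₁ = [ln(140/120) + (0.049 + 0.27²/2)·1.5] / 0.3307 = [0.1542 + 0.1282] / 0.3307 = 0.8538 which rounds to 0.85
d₂ = d₁ − σ√T = 0.8538 − 0.3307 = 0.5231 which rounds to 0.52
Pr(exercise) under Q = N(−d₂) = N(-0.52) = 0.3015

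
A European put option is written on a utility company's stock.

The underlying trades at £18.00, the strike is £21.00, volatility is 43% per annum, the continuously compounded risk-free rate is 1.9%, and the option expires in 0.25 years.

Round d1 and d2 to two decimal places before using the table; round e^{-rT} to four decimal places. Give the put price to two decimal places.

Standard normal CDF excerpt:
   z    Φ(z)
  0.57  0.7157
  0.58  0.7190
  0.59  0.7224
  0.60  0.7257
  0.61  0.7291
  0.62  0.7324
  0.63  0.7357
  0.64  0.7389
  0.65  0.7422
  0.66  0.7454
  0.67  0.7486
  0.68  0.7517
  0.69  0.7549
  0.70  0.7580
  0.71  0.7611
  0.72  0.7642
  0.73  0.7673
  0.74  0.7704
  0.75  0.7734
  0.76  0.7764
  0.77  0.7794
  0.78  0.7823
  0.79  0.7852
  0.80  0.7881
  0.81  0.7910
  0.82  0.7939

T = 0.25;  σ√T = 0.2150
ln(S/K) + (r + σ²/2)T = ln(18/21) + (0.019 + 0.43²/2)·0.25 = -0.1542 + 0.0279 = -0.1263
d₁ = -0.1263 / 0.2150 = -0.5874 ≈ -0.59
d₂ = d₁ − σ√T = -0.5874 − 0.2150 = -0.8024 ≈ -0.80
e^(−rT) = e^(−0.019·0.25) = 0.9953
N(−d₂) = N(0.80) = 0.7881;  N(−d₁) = N(0.59) = 0.7224
P = 21·0.9953·0.7881 − 18·0.7224 = 16.4723 − 13.0032 = 3.4691

£3.47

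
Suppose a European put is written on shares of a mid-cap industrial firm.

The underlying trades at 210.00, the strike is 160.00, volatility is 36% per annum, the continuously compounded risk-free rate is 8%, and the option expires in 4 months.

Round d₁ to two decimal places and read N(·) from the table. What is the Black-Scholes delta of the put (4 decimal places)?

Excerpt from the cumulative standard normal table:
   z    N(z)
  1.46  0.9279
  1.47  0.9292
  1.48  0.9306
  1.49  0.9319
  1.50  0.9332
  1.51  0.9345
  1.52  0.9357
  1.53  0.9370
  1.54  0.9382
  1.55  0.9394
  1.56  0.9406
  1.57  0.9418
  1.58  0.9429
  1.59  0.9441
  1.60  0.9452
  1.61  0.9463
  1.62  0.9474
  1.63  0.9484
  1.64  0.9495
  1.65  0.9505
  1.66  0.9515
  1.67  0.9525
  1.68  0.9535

-0.0618

σ√T = 0.36 × 0.5774 = 0.2078
d₁ = [ln(210/160) + (0.08 + 0.36²/2)·0.3333] / 0.2078 = [0.2719 + 0.0483] / 0.2078 = 1.5406 which rounds to 1.54
N(d₁) = N(1.54) = 0.9382
Δ_put = N(d₁) − 1 = 0.9382 − 1 = -0.0618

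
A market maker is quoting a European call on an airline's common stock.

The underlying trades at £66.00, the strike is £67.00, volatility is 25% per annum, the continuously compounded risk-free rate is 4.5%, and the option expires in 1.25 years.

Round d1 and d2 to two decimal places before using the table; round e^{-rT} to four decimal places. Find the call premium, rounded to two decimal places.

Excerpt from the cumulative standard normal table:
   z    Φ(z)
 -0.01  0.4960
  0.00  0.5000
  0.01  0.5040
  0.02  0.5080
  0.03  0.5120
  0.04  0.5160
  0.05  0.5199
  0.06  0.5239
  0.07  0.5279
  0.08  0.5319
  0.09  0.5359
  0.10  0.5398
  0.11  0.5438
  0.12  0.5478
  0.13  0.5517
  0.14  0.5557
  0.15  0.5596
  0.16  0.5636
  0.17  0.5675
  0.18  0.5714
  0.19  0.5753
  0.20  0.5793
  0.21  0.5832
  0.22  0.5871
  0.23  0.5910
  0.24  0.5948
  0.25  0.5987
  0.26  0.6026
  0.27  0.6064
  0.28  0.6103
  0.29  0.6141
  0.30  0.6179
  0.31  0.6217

σ√T = 0.25·√1.25 = 0.2795
d₁ = [ln(66/67) + (0.045 + 0.25²/2)·1.25] / 0.2795 = [-0.0150 + 0.0953] / 0.2795 = 0.2872 ≈ 0.29
d₂ = d₁ − σ√T = 0.2872 − 0.2795 = 0.0077 ≈ 0.01
e^(−rT) = e^(−0.045·1.25) = 0.9453
C = 66·N(0.29) − 67·0.9453·N(0.01) = 66·0.6141 − 67·0.9453·0.5040 = 40.5306 − 31.9209 = 8.6097

£8.61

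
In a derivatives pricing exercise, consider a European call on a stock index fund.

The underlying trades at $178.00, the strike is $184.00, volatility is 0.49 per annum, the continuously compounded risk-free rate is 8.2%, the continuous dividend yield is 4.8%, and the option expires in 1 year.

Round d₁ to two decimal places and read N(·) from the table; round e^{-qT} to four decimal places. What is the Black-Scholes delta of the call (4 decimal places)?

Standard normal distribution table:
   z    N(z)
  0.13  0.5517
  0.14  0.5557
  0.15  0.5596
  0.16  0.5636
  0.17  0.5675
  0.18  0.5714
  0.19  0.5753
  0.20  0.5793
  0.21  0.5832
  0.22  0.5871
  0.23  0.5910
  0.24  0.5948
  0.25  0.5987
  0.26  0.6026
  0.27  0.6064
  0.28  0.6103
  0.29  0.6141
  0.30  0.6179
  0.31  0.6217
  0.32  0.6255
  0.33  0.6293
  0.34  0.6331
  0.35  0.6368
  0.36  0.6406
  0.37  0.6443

σ√T = 0.49 × 1.0000 = 0.4900
d₁ = [ln(178/184) + (0.082 − 0.048 + ½·0.49²)·1] / (σ√T) = (-0.0332 + 0.1540) / 0.4900 = 0.2467 → 0.25
N(d₁) = N(0.25) = 0.5987
Δ_call = exp(−qT)·N(d₁) = 0.9531·0.5987 = 0.5706

0.5706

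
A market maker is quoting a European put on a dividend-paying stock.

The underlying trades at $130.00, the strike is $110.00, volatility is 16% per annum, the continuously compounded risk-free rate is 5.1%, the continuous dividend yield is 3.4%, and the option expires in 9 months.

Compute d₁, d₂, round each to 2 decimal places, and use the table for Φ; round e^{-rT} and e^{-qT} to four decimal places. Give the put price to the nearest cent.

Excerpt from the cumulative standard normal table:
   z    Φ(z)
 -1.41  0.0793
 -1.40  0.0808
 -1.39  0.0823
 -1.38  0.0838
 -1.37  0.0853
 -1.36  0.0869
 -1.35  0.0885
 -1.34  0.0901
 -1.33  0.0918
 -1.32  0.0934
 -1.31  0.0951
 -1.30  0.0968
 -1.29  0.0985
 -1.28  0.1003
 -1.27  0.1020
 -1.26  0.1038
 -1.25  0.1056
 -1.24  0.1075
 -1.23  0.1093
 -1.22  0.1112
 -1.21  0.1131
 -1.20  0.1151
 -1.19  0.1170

$0.76

T = 0.75;  σ√T = 0.1386
d₁ = [ln(130/110) + (0.051 − 0.034 + 0.16²/2)·0.75] / 0.1386 = [0.1671 + 0.0223] / 0.1386 = 1.3669 → 1.37
d₂ = d₁ − σ√T = 1.3669 − 0.1386 = 1.2283 → 1.23
e^(−qT) = e^(−0.034·0.75) = 0.9748;  e^(−rT) = e^(−0.051·0.75) = 0.9625
P = 110·0.9625·N(-1.23) − 130·0.9748·N(-1.37) = 110·0.9625·0.1093 − 130·0.9748·0.0853 = 11.5721 − 10.8096 = 0.7626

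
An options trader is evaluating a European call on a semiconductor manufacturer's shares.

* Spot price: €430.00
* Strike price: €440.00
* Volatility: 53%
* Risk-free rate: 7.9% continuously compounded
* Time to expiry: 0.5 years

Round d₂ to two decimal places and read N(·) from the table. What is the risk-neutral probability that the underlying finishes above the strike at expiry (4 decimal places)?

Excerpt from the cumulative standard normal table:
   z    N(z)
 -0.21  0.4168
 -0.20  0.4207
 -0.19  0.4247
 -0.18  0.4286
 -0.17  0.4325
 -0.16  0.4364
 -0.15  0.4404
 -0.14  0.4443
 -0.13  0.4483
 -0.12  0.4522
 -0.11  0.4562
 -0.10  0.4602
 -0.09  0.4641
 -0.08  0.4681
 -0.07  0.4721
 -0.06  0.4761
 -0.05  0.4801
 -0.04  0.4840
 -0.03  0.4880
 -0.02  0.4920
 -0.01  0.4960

σ√T = 0.53 × 0.7071 = 0.3748
d₁ = [ln(430/440) + (0.079 + 0.53²/2)·0.5] / 0.3748 = [-0.0230 + 0.1097] / 0.3748 = 0.2314 ⇒ 0.23
d₂ = d₁ − σ√T = 0.2314 − 0.3748 = -0.1433 ⇒ -0.14
Pr(exercise) under Q = N(d₂) = 0.4443

0.4443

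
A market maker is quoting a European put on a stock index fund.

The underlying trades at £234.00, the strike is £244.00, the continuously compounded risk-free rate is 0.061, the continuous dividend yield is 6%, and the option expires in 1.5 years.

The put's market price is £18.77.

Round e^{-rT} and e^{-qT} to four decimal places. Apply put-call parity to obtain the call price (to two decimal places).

exp(−qT) = exp(−0.06·1.5) = 0.9139;  exp(−rT) = exp(−0.061·1.5) = 0.9126
Put-call parity: C − P = S·e^(−qT) − K·e^(−rT) = 234·0.9139 − 244·0.9126 = 213.8526 − 222.6744 = -8.8218
C = P + (C − P) = 18.77 + (-8.8218) = 9.9482

£9.95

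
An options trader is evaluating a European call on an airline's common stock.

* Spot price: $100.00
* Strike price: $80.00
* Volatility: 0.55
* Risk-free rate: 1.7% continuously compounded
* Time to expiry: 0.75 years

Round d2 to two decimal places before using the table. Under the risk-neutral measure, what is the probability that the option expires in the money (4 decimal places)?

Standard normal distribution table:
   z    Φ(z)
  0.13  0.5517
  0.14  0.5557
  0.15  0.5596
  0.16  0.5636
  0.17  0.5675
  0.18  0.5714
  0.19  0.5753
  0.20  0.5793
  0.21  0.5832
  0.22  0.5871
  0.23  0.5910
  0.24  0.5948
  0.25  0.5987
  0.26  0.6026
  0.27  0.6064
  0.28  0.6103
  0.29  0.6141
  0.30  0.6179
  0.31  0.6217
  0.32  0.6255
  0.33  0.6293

0.6026

σ√T = 0.55 × 0.8660 = 0.4763
d₁ = [ln(100/80) + (0.017 + 0.55²/2)·0.75] / 0.4763 = [0.2231 + 0.1262] / 0.4763 = 0.7334 ⇒ 0.73
d₂ = d₁ − σ√T = 0.7334 − 0.4763 = 0.2571 ⇒ 0.26
Pr(exercise) under Q = N(d₂) = 0.6026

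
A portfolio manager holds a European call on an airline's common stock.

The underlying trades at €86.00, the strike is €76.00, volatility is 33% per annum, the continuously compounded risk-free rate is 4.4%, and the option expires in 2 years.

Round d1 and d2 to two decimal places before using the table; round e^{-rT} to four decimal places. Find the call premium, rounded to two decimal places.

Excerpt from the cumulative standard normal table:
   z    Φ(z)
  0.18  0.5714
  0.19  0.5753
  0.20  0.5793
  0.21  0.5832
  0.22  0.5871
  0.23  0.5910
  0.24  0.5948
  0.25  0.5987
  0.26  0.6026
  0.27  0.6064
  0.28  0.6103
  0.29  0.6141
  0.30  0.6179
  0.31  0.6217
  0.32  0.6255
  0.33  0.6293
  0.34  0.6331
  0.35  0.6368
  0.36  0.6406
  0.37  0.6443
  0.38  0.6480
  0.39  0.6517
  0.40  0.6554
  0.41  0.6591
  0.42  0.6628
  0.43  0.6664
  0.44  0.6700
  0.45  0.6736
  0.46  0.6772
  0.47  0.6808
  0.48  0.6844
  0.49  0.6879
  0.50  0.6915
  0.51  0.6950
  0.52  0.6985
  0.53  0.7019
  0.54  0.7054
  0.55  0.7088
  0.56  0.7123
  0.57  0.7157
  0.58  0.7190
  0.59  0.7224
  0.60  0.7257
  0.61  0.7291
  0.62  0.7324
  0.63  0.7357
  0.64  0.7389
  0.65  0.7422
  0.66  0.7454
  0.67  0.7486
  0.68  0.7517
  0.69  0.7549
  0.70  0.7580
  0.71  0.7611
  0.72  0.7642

σ√T = 0.33 × 1.4142 = 0.4667
d₁ = [ln(86/76) + (0.044 + 0.33²/2)·2] / 0.4667 = [0.1236 + 0.1969] / 0.4667 = 0.6868 ≈ 0.69
d₂ = d₁ − σ√T = 0.6868 − 0.4667 = 0.2201 ≈ 0.22
exp(−rT) = exp(−0.044·2) = 0.9158
N(d₁) = N(0.69) = 0.7549;  N(d₂) = N(0.22) = 0.5871
C = 86·0.7549 − 76·0.9158·0.5871 = 64.9214 − 40.8626 = 24.0588

€24.06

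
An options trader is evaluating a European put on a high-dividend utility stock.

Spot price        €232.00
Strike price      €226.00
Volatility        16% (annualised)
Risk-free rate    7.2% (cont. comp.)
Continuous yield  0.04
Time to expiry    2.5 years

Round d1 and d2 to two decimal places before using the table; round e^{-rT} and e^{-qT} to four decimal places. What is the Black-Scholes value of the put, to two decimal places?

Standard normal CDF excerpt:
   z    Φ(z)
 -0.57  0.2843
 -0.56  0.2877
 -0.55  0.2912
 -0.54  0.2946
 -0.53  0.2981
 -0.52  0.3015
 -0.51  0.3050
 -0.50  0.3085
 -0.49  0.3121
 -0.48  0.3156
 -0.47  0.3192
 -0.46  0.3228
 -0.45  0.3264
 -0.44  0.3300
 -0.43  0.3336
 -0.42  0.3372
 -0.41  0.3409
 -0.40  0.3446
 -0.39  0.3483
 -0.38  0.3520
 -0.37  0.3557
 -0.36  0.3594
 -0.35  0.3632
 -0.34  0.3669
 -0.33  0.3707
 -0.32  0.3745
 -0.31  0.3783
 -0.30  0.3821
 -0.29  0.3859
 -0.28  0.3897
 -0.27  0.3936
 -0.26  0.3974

σ√T = 0.16 × 1.5811 = 0.2530
d₁ = [ln(232/226) + (0.072 − 0.04 + 0.16²/2)·2.5] / 0.2530 = [0.0262 + 0.1120] / 0.2530 = 0.5463 → 0.55
d₂ = d₁ − σ√T = 0.5463 − 0.2530 = 0.2933 → 0.29
exp(−qT) = exp(−0.04·2.5) = 0.9048;  exp(−rT) = exp(−0.072·2.5) = 0.8353
N(−d₂) = N(-0.29) = 0.3859;  N(−d₁) = N(-0.55) = 0.2912
P = 226·0.8353·0.3859 − 232·0.9048·0.2912 = 72.8494 − 61.1268 = 11.7225

€11.72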